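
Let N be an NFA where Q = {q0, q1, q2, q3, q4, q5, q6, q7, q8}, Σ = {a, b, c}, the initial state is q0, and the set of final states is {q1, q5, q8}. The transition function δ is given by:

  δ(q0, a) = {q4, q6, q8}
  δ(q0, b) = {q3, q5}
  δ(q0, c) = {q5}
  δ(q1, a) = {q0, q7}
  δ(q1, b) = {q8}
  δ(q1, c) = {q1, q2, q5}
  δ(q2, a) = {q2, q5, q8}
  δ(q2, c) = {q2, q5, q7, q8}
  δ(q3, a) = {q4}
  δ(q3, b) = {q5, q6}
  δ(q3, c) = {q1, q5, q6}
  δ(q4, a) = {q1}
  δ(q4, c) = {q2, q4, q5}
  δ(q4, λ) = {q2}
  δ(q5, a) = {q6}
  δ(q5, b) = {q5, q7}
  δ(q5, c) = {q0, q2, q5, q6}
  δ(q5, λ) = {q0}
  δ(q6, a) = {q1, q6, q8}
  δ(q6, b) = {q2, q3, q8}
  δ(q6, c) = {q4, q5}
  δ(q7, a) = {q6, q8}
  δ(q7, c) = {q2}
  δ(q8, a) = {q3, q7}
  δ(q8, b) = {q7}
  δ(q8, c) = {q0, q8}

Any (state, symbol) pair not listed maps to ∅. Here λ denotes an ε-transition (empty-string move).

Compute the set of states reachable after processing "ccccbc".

Start in {q0}.
Read 'c': q0→{q5}; union {q5}; ε-closure = {q0, q5}.
Read 'c': q0→{q5}, q5→{q0, q2, q5, q6}; now {q0, q2, q5, q6}.
Read 'c': q0→{q5}, q2→{q2, q5, q7, q8}, q5→{q0, q2, q5, q6}, q6→{q4, q5}; now {q0, q2, q4, q5, q6, q7, q8}.
Read 'c': q0→{q5}, q2→{q2, q5, q7, q8}, q4→{q2, q4, q5}, q5→{q0, q2, q5, q6}, q6→{q4, q5}, q7→{q2}, q8→{q0, q8}; now {q0, q2, q4, q5, q6, q7, q8}.
Read 'b': q0→{q3, q5}, q2→∅, q4→∅, q5→{q5, q7}, q6→{q2, q3, q8}, q7→∅, q8→{q7}; union {q2, q3, q5, q7, q8}; ε-closure = {q0, q2, q3, q5, q7, q8}.
Read 'c': q0→{q5}, q2→{q2, q5, q7, q8}, q3→{q1, q5, q6}, q5→{q0, q2, q5, q6}, q7→{q2}, q8→{q0, q8}; now {q0, q1, q2, q5, q6, q7, q8}.

{q0, q1, q2, q5, q6, q7, q8}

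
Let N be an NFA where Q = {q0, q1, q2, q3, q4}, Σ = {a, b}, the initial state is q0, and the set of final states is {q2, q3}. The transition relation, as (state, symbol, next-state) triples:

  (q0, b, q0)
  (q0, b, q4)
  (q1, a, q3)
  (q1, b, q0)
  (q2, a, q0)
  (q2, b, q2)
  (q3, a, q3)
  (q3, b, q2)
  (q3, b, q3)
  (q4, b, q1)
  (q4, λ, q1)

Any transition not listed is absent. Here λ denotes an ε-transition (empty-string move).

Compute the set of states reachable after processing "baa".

{q3}

Start in {q0}.
Read 'b': q0→{q0, q4}; union {q0, q4}; ε-closure = {q0, q1, q4}.
Read 'a': q0→∅, q1→{q3}, q4→∅; now {q3}.
Read 'a': q3→{q3}; now {q3}.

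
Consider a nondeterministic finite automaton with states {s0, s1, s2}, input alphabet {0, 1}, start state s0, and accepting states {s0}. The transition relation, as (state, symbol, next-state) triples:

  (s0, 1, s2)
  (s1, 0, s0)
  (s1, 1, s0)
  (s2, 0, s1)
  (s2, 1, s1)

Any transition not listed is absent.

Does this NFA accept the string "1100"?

Start in {s0}.
Read '1': s0→{s2}; now {s2}.
Read '1': s2→{s1}; now {s1}.
Read '0': s1→{s0}; now {s0}.
Read '0': s0→∅; now ∅.
The final set ∅ contains no accepting state.

No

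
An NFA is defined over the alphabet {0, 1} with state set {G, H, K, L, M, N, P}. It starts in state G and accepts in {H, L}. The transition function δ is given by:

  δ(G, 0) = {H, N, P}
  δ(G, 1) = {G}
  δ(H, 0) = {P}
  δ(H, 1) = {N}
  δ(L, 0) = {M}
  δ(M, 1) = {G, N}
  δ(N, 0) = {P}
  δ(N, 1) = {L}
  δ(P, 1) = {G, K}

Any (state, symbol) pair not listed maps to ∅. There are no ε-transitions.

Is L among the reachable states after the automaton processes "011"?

Yes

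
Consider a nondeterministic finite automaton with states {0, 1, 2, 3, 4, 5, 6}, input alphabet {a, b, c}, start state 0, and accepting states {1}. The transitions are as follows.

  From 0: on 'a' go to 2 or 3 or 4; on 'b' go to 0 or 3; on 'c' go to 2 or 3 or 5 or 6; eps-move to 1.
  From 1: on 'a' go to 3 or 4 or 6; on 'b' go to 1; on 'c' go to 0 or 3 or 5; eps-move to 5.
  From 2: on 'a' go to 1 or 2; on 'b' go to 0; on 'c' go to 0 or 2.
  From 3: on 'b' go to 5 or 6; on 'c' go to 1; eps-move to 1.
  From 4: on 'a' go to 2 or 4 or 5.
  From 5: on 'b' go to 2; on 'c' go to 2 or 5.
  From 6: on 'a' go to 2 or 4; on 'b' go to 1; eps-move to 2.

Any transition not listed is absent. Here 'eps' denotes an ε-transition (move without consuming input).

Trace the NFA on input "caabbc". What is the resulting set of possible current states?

{0, 1, 2, 3, 5, 6}

Start: ε-closure({0}) = {0, 1, 5}.
Read 'c': {0, 1, 5} → {0, 1, 2, 3, 5, 6}.
Read 'a': {0, 1, 2, 3, 5, 6} → {1, 2, 3, 4, 5, 6}.
Read 'a': {1, 2, 3, 4, 5, 6} → {1, 2, 3, 4, 5, 6}.
Read 'b': {1, 2, 3, 4, 5, 6} → {0, 1, 2, 5, 6}.
Read 'b': {0, 1, 2, 5, 6} → {0, 1, 2, 3, 5}.
Read 'c': {0, 1, 2, 3, 5} → {0, 1, 2, 3, 5, 6}.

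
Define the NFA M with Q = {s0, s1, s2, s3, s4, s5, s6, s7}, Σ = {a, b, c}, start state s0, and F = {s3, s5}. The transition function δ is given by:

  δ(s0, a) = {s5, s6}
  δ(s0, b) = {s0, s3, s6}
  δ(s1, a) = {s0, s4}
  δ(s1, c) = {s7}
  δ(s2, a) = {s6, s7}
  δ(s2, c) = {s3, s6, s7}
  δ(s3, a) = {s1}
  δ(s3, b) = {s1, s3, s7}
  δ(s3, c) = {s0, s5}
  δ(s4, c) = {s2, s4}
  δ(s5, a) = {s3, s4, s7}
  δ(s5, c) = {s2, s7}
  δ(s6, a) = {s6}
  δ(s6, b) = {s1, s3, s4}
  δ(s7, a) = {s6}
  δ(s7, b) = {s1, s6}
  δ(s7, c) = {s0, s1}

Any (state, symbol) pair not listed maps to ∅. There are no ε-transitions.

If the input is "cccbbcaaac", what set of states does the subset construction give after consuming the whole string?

Start in {s0}.
Read 'c': {s0} → ∅.
The set is empty and remains empty for the remaining 9 symbols.

∅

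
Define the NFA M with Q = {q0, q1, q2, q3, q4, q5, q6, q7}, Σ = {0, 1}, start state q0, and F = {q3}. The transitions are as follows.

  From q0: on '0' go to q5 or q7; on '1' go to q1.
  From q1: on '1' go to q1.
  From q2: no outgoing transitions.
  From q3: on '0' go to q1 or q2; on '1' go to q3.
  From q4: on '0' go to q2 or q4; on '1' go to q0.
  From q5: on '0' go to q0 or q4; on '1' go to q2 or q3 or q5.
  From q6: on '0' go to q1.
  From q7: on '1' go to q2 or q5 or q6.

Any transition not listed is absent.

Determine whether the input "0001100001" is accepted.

Start in {q0}.
Read '0': q0→{q5, q7}; now {q5, q7}.
Read '0': q5→{q0, q4}, q7→∅; now {q0, q4}.
Read '0': q0→{q5, q7}, q4→{q2, q4}; now {q2, q4, q5, q7}.
Read '1': q2→∅, q4→{q0}, q5→{q2, q3, q5}, q7→{q2, q5, q6}; now {q0, q2, q3, q5, q6}.
Read '1': q0→{q1}, q2→∅, q3→{q3}, q5→{q2, q3, q5}, q6→∅; now {q1, q2, q3, q5}.
Read '0': q1→∅, q2→∅, q3→{q1, q2}, q5→{q0, q4}; now {q0, q1, q2, q4}.
Read '0': q0→{q5, q7}, q1→∅, q2→∅, q4→{q2, q4}; now {q2, q4, q5, q7}.
Read '0': q2→∅, q4→{q2, q4}, q5→{q0, q4}, q7→∅; now {q0, q2, q4}.
Read '0': q0→{q5, q7}, q2→∅, q4→{q2, q4}; now {q2, q4, q5, q7}.
Read '1': q2→∅, q4→{q0}, q5→{q2, q3, q5}, q7→{q2, q5, q6}; now {q0, q2, q3, q5, q6}.
The final set {q0, q2, q3, q5, q6} contains the accepting state q3.

Yes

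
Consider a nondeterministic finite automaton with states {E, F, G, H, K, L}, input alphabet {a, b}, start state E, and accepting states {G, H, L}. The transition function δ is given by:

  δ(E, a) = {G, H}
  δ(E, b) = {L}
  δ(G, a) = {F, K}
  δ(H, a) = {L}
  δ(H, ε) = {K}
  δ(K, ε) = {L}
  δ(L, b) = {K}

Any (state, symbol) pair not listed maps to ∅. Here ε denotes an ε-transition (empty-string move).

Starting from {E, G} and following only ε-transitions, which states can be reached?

{E, G}

Begin with {E, G}.
No ε-moves leave this set, so the closure equals the set itself.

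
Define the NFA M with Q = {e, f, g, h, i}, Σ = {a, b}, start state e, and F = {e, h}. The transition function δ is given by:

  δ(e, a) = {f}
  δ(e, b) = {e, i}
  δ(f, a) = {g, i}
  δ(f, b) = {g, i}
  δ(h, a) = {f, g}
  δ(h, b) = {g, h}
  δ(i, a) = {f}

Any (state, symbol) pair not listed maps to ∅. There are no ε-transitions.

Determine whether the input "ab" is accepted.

Start in {e}.
Read 'a': e→{f}; now {f}.
Read 'b': f→{g, i}; now {g, i}.
The final set {g, i} contains no accepting state.

No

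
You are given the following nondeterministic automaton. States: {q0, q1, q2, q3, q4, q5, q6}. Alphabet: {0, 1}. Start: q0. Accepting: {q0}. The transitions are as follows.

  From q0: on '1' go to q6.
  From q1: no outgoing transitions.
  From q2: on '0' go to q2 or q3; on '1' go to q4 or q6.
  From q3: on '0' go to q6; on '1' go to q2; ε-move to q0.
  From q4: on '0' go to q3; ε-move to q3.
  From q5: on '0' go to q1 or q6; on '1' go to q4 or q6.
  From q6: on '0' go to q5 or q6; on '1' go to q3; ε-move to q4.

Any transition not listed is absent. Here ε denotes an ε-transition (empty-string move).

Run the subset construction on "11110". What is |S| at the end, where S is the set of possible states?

Start in {q0}.
Read '1': q0→{q6}; union {q6}; ε-closure = {q0, q3, q4, q6}.
Read '1': q0→{q6}, q3→{q2}, q4→∅, q6→{q3}; union {q2, q3, q6}; ε-closure = {q0, q2, q3, q4, q6}.
Read '1': q0→{q6}, q2→{q4, q6}, q3→{q2}, q4→∅, q6→{q3}; union {q2, q3, q4, q6}; ε-closure = {q0, q2, q3, q4, q6}.
Read '1': q0→{q6}, q2→{q4, q6}, q3→{q2}, q4→∅, q6→{q3}; union {q2, q3, q4, q6}; ε-closure = {q0, q2, q3, q4, q6}.
Read '0': q0→∅, q2→{q2, q3}, q3→{q6}, q4→{q3}, q6→{q5, q6}; union {q2, q3, q5, q6}; ε-closure = {q0, q2, q3, q4, q5, q6}.
That set has 6 states.

6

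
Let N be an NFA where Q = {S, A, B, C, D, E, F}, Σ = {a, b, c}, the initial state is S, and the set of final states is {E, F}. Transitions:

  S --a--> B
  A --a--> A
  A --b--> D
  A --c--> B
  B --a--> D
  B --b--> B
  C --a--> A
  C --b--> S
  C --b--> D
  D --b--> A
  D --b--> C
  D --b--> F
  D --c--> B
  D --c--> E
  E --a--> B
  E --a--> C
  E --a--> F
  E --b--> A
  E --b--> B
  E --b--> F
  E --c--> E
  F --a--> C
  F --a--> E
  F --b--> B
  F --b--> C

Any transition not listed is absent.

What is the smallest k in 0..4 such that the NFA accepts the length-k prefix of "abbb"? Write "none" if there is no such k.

Start in {S}.
Read 'a': {S} → {B}.
Read 'b': {B} → {B}.
Read 'b': {B} → {B}.
Read 'b': {B} → {B}.
No reachable set along the way intersects F.

none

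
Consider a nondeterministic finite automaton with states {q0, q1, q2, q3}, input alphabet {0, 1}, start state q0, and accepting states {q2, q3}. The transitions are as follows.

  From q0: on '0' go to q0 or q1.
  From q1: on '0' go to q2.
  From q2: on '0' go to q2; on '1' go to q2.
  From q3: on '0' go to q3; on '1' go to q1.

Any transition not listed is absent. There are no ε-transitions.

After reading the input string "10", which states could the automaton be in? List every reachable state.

Start in {q0}.
Read '1': {q0} → ∅.
The set is empty and remains empty for the remaining 1 symbol.

∅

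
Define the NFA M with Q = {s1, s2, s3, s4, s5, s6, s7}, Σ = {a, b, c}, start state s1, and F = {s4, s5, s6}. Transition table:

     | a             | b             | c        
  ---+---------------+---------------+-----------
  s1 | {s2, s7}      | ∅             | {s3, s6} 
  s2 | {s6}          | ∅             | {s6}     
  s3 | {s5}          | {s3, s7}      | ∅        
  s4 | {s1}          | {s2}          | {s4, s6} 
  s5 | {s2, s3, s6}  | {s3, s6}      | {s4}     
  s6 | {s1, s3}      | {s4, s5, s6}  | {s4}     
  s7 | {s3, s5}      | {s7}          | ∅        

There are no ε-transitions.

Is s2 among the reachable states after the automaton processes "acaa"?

Yes

Start in {s1}.
Read 'a': s1→{s2, s7}; now {s2, s7}.
Read 'c': s2→{s6}, s7→∅; now {s6}.
Read 'a': s6→{s1, s3}; now {s1, s3}.
Read 'a': s1→{s2, s7}, s3→{s5}; now {s2, s5, s7}.
State s2 is in {s2, s5, s7}.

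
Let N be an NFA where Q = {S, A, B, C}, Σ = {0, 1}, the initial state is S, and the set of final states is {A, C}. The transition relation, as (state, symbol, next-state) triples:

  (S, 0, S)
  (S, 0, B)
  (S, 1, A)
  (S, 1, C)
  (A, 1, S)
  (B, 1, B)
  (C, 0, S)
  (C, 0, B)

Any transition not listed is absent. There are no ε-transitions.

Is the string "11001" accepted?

Yes

Start in {S}.
Read '1': {S} → {A, C}.
Read '1': {A, C} → {S}.
Read '0': {S} → {S, B}.
Read '0': {S, B} → {S, B}.
Read '1': {S, B} → {A, B, C}.
The final set {A, B, C} contains the accepting states A, C.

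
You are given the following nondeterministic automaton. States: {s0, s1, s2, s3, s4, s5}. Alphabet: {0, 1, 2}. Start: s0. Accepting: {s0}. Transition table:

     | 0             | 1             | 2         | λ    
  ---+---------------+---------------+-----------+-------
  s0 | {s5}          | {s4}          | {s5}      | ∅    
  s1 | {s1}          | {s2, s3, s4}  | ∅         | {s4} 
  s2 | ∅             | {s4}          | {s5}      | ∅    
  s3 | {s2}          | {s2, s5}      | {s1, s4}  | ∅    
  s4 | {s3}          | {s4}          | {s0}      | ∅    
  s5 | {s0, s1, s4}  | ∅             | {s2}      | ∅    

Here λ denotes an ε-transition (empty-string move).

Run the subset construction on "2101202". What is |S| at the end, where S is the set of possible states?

Start in {s0}.
Read '2': s0→{s5}; now {s5}.
Read '1': s5→∅; now ∅.
The set is empty and remains empty for the remaining 5 symbols.
That set has 0 states.

0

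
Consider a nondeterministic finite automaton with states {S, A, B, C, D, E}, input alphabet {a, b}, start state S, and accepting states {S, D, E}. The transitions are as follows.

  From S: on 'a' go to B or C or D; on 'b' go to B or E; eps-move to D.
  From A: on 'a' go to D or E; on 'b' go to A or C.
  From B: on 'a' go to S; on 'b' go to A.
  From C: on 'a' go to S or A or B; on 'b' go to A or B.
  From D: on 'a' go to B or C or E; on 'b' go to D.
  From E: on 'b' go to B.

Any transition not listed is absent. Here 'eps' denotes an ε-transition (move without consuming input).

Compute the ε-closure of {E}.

Begin with {E}.
No ε-moves leave this set, so the closure equals the set itself.

{E}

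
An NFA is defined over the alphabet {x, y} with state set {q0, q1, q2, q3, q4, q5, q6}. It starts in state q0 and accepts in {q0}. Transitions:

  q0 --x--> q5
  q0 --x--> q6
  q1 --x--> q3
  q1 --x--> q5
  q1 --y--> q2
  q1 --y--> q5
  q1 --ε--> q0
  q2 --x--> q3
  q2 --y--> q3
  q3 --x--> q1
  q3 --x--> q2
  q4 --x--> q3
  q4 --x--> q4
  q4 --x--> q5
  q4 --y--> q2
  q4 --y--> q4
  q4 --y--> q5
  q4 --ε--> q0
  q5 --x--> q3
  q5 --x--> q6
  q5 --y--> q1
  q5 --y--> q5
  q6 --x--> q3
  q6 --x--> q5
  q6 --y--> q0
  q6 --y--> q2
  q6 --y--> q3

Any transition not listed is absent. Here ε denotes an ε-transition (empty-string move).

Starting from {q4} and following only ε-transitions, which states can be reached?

Begin with {q4}.
ε-move q4 → q0; add q0.

{q0, q4}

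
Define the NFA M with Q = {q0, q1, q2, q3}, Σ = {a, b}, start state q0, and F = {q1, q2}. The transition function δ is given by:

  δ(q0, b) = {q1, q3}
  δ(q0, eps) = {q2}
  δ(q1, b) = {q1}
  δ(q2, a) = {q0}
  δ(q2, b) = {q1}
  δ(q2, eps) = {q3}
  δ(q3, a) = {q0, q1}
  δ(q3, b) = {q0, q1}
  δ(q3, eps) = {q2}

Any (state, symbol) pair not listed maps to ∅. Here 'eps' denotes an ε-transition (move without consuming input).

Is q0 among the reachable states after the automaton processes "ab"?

Yes

Start: ε-closure({q0}) = {q0, q2, q3}.
Read 'a': q0→∅, q2→{q0}, q3→{q0, q1}; union {q0, q1}; ε-closure = {q0, q1, q2, q3}.
Read 'b': q0→{q1, q3}, q1→{q1}, q2→{q1}, q3→{q0, q1}; union {q0, q1, q3}; ε-closure = {q0, q1, q2, q3}.
State q0 is in {q0, q1, q2, q3}.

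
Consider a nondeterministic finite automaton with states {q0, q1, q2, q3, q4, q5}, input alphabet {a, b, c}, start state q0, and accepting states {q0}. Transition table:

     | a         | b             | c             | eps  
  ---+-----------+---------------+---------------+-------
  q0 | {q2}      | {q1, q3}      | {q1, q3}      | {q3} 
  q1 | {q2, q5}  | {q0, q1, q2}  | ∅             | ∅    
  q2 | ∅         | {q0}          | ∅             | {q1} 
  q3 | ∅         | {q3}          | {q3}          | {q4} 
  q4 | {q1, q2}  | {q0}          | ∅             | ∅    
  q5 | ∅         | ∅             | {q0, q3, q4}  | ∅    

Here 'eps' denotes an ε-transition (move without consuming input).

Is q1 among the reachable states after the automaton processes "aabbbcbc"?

Yes

Start: ε-closure({q0}) = {q0, q3, q4}.
Read 'a': {q0, q3, q4} → {q1, q2}.
Read 'a': {q1, q2} → {q1, q2, q5}.
Read 'b': {q1, q2, q5} → {q0, q1, q2, q3, q4}.
Read 'b': {q0, q1, q2, q3, q4} → {q0, q1, q2, q3, q4}.
Read 'b': {q0, q1, q2, q3, q4} → {q0, q1, q2, q3, q4}.
Read 'c': {q0, q1, q2, q3, q4} → {q1, q3, q4}.
Read 'b': {q1, q3, q4} → {q0, q1, q2, q3, q4}.
Read 'c': {q0, q1, q2, q3, q4} → {q1, q3, q4}.
State q1 is in {q1, q3, q4}.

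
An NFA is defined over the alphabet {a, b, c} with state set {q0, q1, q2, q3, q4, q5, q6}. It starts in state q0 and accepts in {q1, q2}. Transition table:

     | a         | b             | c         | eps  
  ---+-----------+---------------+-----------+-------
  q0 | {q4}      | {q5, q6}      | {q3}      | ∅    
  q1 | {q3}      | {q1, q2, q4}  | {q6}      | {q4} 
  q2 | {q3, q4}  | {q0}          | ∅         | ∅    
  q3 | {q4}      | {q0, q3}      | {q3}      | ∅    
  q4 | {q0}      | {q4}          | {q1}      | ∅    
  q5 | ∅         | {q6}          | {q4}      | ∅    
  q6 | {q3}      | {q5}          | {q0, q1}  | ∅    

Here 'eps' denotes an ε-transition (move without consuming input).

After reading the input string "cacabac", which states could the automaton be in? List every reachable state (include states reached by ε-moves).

Start in {q0}.
Read 'c': {q0} → {q3}.
Read 'a': {q3} → {q4}.
Read 'c': {q4} → {q1, q4}.
Read 'a': {q1, q4} → {q0, q3}.
Read 'b': {q0, q3} → {q0, q3, q5, q6}.
Read 'a': {q0, q3, q5, q6} → {q3, q4}.
Read 'c': {q3, q4} → {q1, q3, q4}.

{q1, q3, q4}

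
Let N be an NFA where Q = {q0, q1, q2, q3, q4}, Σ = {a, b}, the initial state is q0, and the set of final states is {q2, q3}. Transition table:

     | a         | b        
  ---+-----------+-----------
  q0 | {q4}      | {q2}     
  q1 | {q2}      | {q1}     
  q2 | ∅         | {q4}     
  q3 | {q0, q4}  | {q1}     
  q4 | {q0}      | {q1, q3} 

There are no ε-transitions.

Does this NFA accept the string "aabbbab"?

Yes

Start in {q0}.
Read 'a': q0→{q4}; now {q4}.
Read 'a': q4→{q0}; now {q0}.
Read 'b': q0→{q2}; now {q2}.
Read 'b': q2→{q4}; now {q4}.
Read 'b': q4→{q1, q3}; now {q1, q3}.
Read 'a': q1→{q2}, q3→{q0, q4}; now {q0, q2, q4}.
Read 'b': q0→{q2}, q2→{q4}, q4→{q1, q3}; now {q1, q2, q3, q4}.
The final set {q1, q2, q3, q4} contains the accepting states q2, q3.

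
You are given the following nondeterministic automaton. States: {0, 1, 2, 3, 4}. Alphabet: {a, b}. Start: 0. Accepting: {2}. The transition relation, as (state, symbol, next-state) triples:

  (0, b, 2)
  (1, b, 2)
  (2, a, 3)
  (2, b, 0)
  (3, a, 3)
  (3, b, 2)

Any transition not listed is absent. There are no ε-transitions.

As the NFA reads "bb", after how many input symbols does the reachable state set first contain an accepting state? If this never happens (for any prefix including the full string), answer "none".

Start in {0}.
Read 'b': 0→{2}; now {2}.
None of the earlier sets intersect F, but {2} does.

1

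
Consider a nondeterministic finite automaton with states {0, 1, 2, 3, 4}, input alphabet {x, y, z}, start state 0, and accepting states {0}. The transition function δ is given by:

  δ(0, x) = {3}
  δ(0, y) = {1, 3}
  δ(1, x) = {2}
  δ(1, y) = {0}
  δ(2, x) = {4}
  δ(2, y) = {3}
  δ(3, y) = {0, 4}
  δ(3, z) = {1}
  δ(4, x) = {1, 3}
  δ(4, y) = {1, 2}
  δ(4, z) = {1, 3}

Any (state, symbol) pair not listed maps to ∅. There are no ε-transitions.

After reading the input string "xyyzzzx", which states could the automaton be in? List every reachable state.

∅

Start in {0}.
Read 'x': {0} → {3}.
Read 'y': {3} → {0, 4}.
Read 'y': {0, 4} → {1, 2, 3}.
Read 'z': {1, 2, 3} → {1}.
Read 'z': {1} → ∅.
The set is empty and remains empty for the remaining 2 symbols.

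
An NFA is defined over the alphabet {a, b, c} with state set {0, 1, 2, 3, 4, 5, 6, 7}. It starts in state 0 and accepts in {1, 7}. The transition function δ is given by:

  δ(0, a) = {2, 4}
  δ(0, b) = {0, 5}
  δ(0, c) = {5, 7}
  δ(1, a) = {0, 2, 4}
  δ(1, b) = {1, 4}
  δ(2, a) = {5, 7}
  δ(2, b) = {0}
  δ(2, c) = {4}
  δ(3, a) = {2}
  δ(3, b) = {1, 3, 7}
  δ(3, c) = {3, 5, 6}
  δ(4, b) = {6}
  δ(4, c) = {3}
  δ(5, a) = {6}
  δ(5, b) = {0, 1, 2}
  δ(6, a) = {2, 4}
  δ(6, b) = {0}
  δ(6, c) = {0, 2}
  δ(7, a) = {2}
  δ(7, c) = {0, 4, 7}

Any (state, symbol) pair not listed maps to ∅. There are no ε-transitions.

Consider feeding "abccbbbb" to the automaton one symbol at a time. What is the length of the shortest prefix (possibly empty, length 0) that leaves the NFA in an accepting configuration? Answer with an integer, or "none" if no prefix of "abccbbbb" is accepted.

3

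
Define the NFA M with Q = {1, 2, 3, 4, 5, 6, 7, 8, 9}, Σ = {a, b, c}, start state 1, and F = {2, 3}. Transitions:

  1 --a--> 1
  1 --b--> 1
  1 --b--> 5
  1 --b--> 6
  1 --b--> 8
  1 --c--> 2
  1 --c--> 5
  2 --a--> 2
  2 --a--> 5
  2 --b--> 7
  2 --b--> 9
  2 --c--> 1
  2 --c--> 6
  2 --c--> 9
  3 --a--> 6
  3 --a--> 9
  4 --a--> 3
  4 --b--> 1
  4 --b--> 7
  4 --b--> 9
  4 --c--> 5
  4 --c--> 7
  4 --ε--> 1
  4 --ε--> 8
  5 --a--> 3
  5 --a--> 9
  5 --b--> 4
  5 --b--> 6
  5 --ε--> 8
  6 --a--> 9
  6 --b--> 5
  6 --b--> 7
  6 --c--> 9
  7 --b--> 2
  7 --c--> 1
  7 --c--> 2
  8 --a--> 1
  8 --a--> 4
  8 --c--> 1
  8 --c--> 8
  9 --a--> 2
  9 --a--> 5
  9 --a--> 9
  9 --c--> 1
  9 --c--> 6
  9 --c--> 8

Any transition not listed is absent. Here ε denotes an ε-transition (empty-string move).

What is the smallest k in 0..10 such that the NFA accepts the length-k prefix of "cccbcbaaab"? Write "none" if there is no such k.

1

Start in {1}.
Read 'c': 1→{2, 5}; union {2, 5}; ε-closure = {2, 5, 8}.
None of the earlier sets intersect F, but {2, 5, 8} does.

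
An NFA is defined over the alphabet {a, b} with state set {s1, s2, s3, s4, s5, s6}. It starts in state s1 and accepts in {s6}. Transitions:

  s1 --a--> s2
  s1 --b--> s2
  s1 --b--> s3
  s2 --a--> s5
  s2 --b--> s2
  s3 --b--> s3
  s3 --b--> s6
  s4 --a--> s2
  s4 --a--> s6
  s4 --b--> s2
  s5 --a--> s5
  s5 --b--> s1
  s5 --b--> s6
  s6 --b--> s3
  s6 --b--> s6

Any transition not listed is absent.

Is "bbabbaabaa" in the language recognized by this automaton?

No

Start in {s1}.
Read 'b': {s1} → {s2, s3}.
Read 'b': {s2, s3} → {s2, s3, s6}.
Read 'a': {s2, s3, s6} → {s5}.
Read 'b': {s5} → {s1, s6}.
Read 'b': {s1, s6} → {s2, s3, s6}.
Read 'a': {s2, s3, s6} → {s5}.
Read 'a': {s5} → {s5}.
Read 'b': {s5} → {s1, s6}.
Read 'a': {s1, s6} → {s2}.
Read 'a': {s2} → {s5}.
The final set {s5} contains no accepting state.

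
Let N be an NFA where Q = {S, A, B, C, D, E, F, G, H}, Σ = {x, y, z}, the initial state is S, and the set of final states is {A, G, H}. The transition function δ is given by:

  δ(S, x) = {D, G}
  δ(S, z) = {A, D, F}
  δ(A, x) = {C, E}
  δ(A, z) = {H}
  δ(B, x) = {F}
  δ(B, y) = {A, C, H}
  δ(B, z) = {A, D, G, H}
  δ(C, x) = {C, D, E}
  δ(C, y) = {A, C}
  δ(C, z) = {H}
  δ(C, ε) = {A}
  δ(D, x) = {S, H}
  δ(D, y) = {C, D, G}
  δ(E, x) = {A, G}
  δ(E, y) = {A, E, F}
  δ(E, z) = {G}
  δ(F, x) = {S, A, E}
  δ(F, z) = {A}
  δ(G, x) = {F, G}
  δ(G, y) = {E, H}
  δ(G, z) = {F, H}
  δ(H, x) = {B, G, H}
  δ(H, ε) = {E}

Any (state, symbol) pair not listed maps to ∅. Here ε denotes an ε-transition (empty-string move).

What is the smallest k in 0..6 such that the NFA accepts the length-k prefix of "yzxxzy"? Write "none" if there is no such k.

none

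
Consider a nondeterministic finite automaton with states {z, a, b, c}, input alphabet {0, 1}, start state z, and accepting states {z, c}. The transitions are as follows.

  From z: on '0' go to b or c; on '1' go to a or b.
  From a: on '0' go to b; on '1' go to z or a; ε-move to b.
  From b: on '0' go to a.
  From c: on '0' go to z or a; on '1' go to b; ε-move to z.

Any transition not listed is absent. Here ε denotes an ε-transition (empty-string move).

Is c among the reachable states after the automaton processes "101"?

Start in {z}.
Read '1': z→{a, b}; now {a, b}.
Read '0': a→{b}, b→{a}; now {a, b}.
Read '1': a→{z, a}, b→∅; union {z, a}; ε-closure = {z, a, b}.
State c is not in {z, a, b}.

No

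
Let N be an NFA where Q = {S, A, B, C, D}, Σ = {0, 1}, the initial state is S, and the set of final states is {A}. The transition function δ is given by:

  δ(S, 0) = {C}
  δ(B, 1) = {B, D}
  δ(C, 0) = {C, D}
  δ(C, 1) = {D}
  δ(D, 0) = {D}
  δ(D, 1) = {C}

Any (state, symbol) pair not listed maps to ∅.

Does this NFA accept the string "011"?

Start in {S}.
Read '0': {S} → {C}.
Read '1': {C} → {D}.
Read '1': {D} → {C}.
The final set {C} contains no accepting state.

No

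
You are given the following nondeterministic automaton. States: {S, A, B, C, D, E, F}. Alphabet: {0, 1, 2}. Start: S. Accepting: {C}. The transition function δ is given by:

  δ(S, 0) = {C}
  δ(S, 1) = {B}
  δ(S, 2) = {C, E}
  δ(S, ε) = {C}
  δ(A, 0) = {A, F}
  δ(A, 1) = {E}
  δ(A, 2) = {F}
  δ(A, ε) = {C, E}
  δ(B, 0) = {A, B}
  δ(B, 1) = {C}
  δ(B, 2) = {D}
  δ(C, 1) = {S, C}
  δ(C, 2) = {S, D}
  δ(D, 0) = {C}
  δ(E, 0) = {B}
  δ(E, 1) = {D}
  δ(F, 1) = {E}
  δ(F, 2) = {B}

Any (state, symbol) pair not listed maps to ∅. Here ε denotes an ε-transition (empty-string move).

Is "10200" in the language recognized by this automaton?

Start: ε-closure({S}) = {S, C}.
Read '1': {S, C} → {S, B, C}.
Read '0': {S, B, C} → {A, B, C, E}.
Read '2': {A, B, C, E} → {S, C, D, F}.
Read '0': {S, C, D, F} → {C}.
Read '0': {C} → ∅.
The final set ∅ contains no accepting state.

No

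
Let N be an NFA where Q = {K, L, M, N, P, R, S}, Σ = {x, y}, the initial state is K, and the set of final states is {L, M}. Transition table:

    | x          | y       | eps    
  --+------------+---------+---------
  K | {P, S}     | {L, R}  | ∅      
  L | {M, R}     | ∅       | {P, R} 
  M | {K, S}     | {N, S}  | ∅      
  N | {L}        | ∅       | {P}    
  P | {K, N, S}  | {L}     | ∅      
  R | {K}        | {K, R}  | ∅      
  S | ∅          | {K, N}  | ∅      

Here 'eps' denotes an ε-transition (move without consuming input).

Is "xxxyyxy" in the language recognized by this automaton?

Start in {K}.
Read 'x': K→{P, S}; now {P, S}.
Read 'x': P→{K, N, S}, S→∅; union {K, N, S}; ε-closure = {K, N, P, S}.
Read 'x': K→{P, S}, N→{L}, P→{K, N, S}, S→∅; union {K, L, N, P, S}; ε-closure = {K, L, N, P, R, S}.
Read 'y': K→{L, R}, L→∅, N→∅, P→{L}, R→{K, R}, S→{K, N}; union {K, L, N, R}; ε-closure = {K, L, N, P, R}.
Read 'y': K→{L, R}, L→∅, N→∅, P→{L}, R→{K, R}; union {K, L, R}; ε-closure = {K, L, P, R}.
Read 'x': K→{P, S}, L→{M, R}, P→{K, N, S}, R→{K}; now {K, M, N, P, R, S}.
Read 'y': K→{L, R}, M→{N, S}, N→∅, P→{L}, R→{K, R}, S→{K, N}; union {K, L, N, R, S}; ε-closure = {K, L, N, P, R, S}.
The final set {K, L, N, P, R, S} contains the accepting state L.

Yes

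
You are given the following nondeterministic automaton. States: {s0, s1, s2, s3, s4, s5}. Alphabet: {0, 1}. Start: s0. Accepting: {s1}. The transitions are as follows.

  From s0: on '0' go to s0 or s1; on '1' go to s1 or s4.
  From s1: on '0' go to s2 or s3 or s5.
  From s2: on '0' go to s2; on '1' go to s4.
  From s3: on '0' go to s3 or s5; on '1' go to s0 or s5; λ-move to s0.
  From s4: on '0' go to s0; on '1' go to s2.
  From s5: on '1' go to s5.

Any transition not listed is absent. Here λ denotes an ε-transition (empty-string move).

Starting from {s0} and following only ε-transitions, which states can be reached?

Begin with {s0}.
No ε-moves leave this set, so the closure equals the set itself.

{s0}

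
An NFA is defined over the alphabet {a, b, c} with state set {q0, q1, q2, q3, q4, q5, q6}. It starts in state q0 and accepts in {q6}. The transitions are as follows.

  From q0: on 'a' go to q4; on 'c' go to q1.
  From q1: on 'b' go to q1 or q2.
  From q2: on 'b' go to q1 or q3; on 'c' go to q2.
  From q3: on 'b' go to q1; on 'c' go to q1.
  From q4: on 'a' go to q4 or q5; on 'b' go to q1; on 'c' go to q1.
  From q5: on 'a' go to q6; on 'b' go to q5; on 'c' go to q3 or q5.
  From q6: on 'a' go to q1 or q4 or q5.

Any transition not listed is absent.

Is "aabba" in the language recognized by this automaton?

Start in {q0}.
Read 'a': {q0} → {q4}.
Read 'a': {q4} → {q4, q5}.
Read 'b': {q4, q5} → {q1, q5}.
Read 'b': {q1, q5} → {q1, q2, q5}.
Read 'a': {q1, q2, q5} → {q6}.
The final set {q6} contains the accepting state q6.

Yes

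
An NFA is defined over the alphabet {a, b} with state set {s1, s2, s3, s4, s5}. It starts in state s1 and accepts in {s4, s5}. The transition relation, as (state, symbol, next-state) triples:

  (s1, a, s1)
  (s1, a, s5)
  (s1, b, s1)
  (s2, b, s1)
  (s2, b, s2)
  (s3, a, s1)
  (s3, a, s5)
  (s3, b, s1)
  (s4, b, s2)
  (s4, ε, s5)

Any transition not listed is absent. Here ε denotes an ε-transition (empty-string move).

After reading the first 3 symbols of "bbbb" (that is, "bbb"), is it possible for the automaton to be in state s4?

No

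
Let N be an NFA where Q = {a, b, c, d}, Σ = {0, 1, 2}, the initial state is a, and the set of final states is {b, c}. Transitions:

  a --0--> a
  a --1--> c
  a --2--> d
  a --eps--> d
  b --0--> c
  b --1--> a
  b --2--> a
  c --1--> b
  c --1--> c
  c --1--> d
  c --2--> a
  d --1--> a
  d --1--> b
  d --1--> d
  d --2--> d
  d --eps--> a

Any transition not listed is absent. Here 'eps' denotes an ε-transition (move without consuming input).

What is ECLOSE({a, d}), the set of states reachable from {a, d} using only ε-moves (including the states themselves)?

{a, d}

Begin with {a, d}.
No ε-moves leave this set, so the closure equals the set itself.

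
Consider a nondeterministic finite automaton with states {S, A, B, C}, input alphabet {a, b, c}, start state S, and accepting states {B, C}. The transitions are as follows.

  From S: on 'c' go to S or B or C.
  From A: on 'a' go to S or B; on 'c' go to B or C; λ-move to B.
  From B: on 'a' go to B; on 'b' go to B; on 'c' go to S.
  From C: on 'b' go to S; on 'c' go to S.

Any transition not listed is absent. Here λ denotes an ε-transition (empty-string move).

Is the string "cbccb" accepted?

Yes

Start in {S}.
Read 'c': {S} → {S, B, C}.
Read 'b': {S, B, C} → {S, B}.
Read 'c': {S, B} → {S, B, C}.
Read 'c': {S, B, C} → {S, B, C}.
Read 'b': {S, B, C} → {S, B}.
The final set {S, B} contains the accepting state B.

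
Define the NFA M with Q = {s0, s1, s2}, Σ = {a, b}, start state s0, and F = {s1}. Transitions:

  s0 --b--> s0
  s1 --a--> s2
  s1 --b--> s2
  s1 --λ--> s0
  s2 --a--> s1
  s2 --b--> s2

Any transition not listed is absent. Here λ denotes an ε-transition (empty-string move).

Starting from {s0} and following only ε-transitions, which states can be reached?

Begin with {s0}.
No ε-moves leave this set, so the closure equals the set itself.

{s0}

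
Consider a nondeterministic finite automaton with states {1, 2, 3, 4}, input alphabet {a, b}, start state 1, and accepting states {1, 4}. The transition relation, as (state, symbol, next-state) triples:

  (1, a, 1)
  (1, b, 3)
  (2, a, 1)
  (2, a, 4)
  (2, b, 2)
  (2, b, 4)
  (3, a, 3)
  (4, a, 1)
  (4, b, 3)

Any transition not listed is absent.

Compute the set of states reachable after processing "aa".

{1}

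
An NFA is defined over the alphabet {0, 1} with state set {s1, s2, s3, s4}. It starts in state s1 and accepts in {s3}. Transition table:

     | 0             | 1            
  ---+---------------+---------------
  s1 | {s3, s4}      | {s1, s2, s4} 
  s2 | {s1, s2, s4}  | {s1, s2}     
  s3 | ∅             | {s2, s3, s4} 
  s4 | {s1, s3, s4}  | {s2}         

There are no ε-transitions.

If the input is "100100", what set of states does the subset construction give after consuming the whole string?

Start in {s1}.
Read '1': s1→{s1, s2, s4}; now {s1, s2, s4}.
Read '0': s1→{s3, s4}, s2→{s1, s2, s4}, s4→{s1, s3, s4}; now {s1, s2, s3, s4}.
Read '0': s1→{s3, s4}, s2→{s1, s2, s4}, s3→∅, s4→{s1, s3, s4}; now {s1, s2, s3, s4}.
Read '1': s1→{s1, s2, s4}, s2→{s1, s2}, s3→{s2, s3, s4}, s4→{s2}; now {s1, s2, s3, s4}.
Read '0': s1→{s3, s4}, s2→{s1, s2, s4}, s3→∅, s4→{s1, s3, s4}; now {s1, s2, s3, s4}.
Read '0': s1→{s3, s4}, s2→{s1, s2, s4}, s3→∅, s4→{s1, s3, s4}; now {s1, s2, s3, s4}.

{s1, s2, s3, s4}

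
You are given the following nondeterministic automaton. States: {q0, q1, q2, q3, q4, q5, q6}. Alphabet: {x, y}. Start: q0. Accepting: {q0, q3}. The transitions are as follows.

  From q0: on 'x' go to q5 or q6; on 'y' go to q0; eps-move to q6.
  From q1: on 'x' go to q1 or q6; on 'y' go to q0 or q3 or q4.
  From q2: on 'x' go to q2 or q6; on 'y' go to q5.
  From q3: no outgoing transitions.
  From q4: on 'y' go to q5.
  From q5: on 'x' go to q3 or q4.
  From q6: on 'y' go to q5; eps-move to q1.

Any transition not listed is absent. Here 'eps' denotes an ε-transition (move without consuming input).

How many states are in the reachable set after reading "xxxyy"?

Start: ε-closure({q0}) = {q0, q1, q6}.
Read 'x': {q0, q1, q6} → {q1, q5, q6}.
Read 'x': {q1, q5, q6} → {q1, q3, q4, q6}.
Read 'x': {q1, q3, q4, q6} → {q1, q6}.
Read 'y': {q1, q6} → {q0, q1, q3, q4, q5, q6}.
Read 'y': {q0, q1, q3, q4, q5, q6} → {q0, q1, q3, q4, q5, q6}.
That set has 6 states.

6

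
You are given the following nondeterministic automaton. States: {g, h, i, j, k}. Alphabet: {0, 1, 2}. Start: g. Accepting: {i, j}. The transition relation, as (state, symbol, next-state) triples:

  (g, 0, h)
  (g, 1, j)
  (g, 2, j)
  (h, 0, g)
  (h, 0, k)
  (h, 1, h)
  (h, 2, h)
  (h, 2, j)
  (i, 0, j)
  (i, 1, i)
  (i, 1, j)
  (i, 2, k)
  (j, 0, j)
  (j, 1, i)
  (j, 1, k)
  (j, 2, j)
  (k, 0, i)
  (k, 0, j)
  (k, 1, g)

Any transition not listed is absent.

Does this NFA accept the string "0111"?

No

Start in {g}.
Read '0': {g} → {h}.
Read '1': {h} → {h}.
Read '1': {h} → {h}.
Read '1': {h} → {h}.
The final set {h} contains no accepting state.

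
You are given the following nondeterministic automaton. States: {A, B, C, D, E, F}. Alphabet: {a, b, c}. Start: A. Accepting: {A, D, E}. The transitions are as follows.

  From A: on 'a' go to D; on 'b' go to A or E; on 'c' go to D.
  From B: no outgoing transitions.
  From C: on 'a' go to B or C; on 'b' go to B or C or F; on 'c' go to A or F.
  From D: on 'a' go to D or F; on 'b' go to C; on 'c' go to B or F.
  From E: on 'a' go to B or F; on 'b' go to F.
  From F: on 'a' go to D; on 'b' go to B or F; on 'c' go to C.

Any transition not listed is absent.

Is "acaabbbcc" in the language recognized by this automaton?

Start in {A}.
Read 'a': A→{D}; now {D}.
Read 'c': D→{B, F}; now {B, F}.
Read 'a': B→∅, F→{D}; now {D}.
Read 'a': D→{D, F}; now {D, F}.
Read 'b': D→{C}, F→{B, F}; now {B, C, F}.
Read 'b': B→∅, C→{B, C, F}, F→{B, F}; now {B, C, F}.
Read 'b': B→∅, C→{B, C, F}, F→{B, F}; now {B, C, F}.
Read 'c': B→∅, C→{A, F}, F→{C}; now {A, C, F}.
Read 'c': A→{D}, C→{A, F}, F→{C}; now {A, C, D, F}.
The final set {A, C, D, F} contains the accepting states A, D.

Yes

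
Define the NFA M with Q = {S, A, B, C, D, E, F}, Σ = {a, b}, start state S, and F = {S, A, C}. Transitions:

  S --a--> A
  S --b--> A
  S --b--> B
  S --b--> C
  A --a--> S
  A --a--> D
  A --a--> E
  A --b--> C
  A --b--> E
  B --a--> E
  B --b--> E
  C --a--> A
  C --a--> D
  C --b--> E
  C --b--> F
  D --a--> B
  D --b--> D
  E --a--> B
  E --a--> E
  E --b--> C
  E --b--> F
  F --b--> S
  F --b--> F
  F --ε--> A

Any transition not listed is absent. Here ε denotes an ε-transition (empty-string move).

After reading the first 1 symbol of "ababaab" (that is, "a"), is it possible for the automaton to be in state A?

Yes

Start in {S}.
Read 'a': S→{A}; now {A}.
State A is in {A}.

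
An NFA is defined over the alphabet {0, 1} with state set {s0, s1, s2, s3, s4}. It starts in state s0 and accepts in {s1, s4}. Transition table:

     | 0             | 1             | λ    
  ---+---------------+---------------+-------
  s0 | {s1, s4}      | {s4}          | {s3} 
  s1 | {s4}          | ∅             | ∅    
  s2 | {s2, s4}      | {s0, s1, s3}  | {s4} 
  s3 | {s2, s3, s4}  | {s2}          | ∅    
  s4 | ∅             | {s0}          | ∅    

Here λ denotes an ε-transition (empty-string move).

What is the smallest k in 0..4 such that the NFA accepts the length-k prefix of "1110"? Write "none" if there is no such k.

Start: ε-closure({s0}) = {s0, s3}.
Read '1': {s0, s3} → {s2, s4}.
None of the earlier sets intersect F, but {s2, s4} does.

1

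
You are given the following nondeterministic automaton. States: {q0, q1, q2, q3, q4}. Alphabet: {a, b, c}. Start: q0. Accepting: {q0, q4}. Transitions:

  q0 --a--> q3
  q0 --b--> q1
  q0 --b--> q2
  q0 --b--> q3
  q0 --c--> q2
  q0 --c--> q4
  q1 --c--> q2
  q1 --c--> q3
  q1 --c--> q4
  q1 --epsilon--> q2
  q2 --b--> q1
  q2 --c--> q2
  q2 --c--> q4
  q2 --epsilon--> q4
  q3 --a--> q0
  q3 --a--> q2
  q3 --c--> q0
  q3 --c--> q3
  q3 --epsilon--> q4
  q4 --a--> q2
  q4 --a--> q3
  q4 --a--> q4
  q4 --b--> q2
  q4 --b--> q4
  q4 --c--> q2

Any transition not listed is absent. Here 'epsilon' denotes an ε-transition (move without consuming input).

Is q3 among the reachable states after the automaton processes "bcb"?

Yes

Start in {q0}.
Read 'b': {q0} → {q1, q2, q3, q4}.
Read 'c': {q1, q2, q3, q4} → {q0, q2, q3, q4}.
Read 'b': {q0, q2, q3, q4} → {q1, q2, q3, q4}.
State q3 is in {q1, q2, q3, q4}.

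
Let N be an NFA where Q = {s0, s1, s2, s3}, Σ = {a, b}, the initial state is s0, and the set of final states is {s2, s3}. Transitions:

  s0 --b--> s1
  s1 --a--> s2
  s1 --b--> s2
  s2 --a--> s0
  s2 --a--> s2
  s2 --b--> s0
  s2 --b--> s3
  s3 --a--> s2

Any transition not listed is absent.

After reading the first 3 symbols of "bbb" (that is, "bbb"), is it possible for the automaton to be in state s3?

Start in {s0}.
Read 'b': s0→{s1}; now {s1}.
Read 'b': s1→{s2}; now {s2}.
Read 'b': s2→{s0, s3}; now {s0, s3}.
State s3 is in {s0, s3}.

Yes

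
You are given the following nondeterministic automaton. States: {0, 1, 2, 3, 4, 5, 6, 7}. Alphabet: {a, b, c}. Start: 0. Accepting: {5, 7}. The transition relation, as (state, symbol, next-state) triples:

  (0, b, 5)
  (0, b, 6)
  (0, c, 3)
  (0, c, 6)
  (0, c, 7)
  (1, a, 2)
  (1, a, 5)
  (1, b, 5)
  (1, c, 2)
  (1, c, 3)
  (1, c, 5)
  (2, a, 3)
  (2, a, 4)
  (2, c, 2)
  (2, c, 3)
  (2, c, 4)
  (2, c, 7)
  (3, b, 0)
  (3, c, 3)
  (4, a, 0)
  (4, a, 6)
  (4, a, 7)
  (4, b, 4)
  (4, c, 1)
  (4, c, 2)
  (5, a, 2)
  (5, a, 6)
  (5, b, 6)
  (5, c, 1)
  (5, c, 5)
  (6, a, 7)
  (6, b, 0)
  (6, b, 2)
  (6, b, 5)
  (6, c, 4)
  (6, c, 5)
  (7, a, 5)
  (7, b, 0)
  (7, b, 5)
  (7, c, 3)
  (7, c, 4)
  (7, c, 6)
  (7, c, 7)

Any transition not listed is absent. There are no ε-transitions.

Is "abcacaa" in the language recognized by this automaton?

No

Start in {0}.
Read 'a': 0→∅; now ∅.
The set is empty and remains empty for the remaining 6 symbols.
The final set ∅ contains no accepting state.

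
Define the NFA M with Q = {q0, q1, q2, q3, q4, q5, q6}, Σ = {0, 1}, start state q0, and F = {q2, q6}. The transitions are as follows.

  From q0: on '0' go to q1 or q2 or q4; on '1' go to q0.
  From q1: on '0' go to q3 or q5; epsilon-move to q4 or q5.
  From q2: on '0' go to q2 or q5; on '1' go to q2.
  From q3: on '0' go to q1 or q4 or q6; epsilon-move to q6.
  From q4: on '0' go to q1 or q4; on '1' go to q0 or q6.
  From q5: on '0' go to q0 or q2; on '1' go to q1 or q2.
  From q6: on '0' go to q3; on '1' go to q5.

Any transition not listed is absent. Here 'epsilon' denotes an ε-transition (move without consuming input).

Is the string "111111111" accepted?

Start in {q0}.
Read '1': {q0} → {q0}.
Read '1': {q0} → {q0}.
Read '1': {q0} → {q0}.
Read '1': {q0} → {q0}.
Read '1': {q0} → {q0}.
Read '1': {q0} → {q0}.
Read '1': {q0} → {q0}.
Read '1': {q0} → {q0}.
Read '1': {q0} → {q0}.
The final set {q0} contains no accepting state.

No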